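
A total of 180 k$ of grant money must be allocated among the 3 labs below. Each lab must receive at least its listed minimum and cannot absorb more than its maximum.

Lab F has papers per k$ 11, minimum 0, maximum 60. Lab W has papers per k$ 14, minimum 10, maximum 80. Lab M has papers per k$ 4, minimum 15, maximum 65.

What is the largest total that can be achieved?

Meeting every minimum uses 0+10+15 = 25 k$, leaving 155.
Highest papers per k$ first: Lab W 14 > Lab F 11 > Lab M 4.
Give Lab W 70 more to hit its cap of 80 — 85 left.
Lab F: +60 to 60 (cap) — 25 left.
Lab M: +25 (room for 50) → 40. Pool exhausted.
Total = 11×60 + 14×80 + 4×40 = 1940.

1940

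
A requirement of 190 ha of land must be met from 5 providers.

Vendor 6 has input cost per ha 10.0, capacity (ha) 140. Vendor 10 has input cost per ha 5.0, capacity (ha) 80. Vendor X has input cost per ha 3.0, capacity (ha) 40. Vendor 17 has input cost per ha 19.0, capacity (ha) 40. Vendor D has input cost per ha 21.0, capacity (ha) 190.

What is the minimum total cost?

Cheapest first:
Vendor X at 3.0: take all 40 ha ; 150 still needed.
Take 80 from Vendor 10 at 5.0 ; need 70 more.
Vendor 6 at 10.0: take 70 of its 140 ; requirement met.
Vendor 17, Vendor D: unused.
Cost = 40×3.0 + 80×5.0 + 70×10.0 = 1220.

1220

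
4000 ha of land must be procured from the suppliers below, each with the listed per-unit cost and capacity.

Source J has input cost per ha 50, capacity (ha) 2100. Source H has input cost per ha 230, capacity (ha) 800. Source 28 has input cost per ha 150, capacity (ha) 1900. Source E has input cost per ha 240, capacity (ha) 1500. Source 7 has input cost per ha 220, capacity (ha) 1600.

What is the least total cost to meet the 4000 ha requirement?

Fill from the cheapest supplier first.
Take 2100 from Source J at 50 → need 1900 more.
Source 28 (150): use full 1900 → 0 ha to go.
Source 7, Source H, Source E: unused.
Cost = 2100×50 + 1900×150 = 390000.

390000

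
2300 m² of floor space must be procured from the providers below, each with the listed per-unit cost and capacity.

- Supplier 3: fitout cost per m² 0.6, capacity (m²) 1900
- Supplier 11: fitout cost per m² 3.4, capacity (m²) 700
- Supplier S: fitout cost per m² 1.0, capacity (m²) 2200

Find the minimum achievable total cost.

1540

Fill from the cheapest provider first.
Take 1900 from Supplier 3 at 0.6 — need 400 more.
Take 400 from Supplier S at 1.0 to finish.
Supplier 11: unused.
Cost = 1900×0.6 + 400×1.0 = 1540.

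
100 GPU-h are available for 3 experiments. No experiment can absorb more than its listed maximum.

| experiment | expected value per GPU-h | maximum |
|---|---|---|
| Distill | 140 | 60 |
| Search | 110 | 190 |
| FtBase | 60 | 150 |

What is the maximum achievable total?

12800

Order the experiments by expected value per GPU-h: Distill 140 > Search 110 > FtBase 60.
Give Distill 60 to hit its cap of 60 ; 40 left.
Search: +40 (room for 190) → 40. Pool exhausted.
Total = 140×60 + 110×40 = 12800.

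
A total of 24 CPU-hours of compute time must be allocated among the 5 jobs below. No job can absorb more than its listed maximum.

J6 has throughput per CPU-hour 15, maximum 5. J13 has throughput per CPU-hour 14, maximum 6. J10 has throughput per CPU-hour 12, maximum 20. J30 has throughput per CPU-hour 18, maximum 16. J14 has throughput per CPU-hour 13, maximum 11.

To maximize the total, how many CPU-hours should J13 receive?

Highest throughput per CPU-hour first: J30 18 > J6 15 > J13 14 > J14 13 > J10 12.
J30 takes 16 to reach its cap of 16 ; 8 left.
Give J6 5 to hit its cap of 5 ; 3 left.
J13: +3 (room for 6) → 3. Pool exhausted.

3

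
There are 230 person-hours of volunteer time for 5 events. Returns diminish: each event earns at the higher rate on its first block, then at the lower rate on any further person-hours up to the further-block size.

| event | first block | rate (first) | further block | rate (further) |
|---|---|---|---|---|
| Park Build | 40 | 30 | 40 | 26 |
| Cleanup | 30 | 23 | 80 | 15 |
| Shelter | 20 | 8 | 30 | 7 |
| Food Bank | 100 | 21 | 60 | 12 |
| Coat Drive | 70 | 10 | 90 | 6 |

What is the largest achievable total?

5330

Order all 10 blocks by rate: Park Build/first 30 > Park Build/second 26 > Cleanup/first 23 > Food Bank/first 21 > Cleanup/second 15 > Food Bank/second 12 > Coat Drive/first 10 > Shelter/first 8 > Shelter/second 7 > Coat Drive/second 6.
Park Build/first (30): +40 → 190 left.
Fill Park Build second block (40 at 26) → 150 left.
Cleanup first at 23: fill all 30 → 120 left.
Food Bank first at 21: fill all 100 → 20 left.
20 remain; put them into Cleanup second at 15.
Total = 30×40 + 26×40 + 23×30 + 21×100 + 15×20 = 5330.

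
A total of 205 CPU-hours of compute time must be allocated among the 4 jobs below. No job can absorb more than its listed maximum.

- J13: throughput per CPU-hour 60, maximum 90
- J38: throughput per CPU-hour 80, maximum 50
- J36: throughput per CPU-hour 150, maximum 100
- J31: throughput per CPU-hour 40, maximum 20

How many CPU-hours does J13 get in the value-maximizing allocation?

Order the jobs by throughput per CPU-hour: J36 150 > J38 80 > J13 60 > J31 40.
J36: +100 to 100 (cap) ; 105 left.
J38 takes 50 to reach its cap of 50 ; 55 left.
J13 has room for 90 but only 55 remain, so it gets 55.

55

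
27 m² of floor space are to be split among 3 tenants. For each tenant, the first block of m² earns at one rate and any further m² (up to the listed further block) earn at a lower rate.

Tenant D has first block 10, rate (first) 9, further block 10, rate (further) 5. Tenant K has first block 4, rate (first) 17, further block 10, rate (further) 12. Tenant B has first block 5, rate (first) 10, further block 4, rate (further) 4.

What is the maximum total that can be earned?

310

Rank every tier by rate: Tenant K/first 17 > Tenant K/second 12 > Tenant B/first 10 > Tenant D/first 9 > Tenant D/second 5 > Tenant B/second 4.
Tenant K/first (17): +4 — 23 left.
Tenant K/second (12): +10 — 13 left.
Tenant B first at 10: fill all 5 — 8 left.
Tenant D first at 9: only 8 left, fill 8.
Total = 17×4 + 12×10 + 10×5 + 9×8 = 310.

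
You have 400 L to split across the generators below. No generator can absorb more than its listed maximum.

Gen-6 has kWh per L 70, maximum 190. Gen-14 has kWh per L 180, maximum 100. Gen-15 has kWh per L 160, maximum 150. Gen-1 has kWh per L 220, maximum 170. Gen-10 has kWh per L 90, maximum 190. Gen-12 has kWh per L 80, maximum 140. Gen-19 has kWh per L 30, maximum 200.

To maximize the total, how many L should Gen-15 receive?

130

Rank by kWh per L: Gen-1 220 > Gen-14 180 > Gen-15 160 > Gen-10 90 > Gen-12 80 > Gen-6 70 > Gen-19 30.
Gen-1 takes 170 to reach its cap of 170 — 230 left.
Give Gen-14 100 to hit its cap of 100 — 130 left.
Gen-15: +130 (room for 150) → 130. Pool exhausted.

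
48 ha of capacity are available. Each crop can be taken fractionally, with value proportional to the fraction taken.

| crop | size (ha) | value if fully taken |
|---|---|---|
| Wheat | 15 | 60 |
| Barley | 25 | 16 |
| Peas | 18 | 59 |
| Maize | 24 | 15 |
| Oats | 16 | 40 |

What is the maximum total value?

156.5

Sort by value density: Wheat 60/15≈4, Peas 59/18≈3.28, Oats 40/16≈2.5, Barley 16/25≈0.64, Maize 15/24≈0.625.
Wheat: take in full, 15 ha for value 60 ; 33 left.
Take all of Peas (18 ha, value 59) ; 15 ha left.
Fill the last 15 ha with part of Oats: 15/16 of it earns 37.5.
Total value = 156.5.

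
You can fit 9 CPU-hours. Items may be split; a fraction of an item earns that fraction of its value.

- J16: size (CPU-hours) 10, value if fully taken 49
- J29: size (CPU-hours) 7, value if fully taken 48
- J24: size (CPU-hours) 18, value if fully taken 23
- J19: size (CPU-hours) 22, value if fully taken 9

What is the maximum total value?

57.8

Sort by value density: J29 48/7≈6.86, J16 49/10≈4.9, J24 23/18≈1.28, J19 9/22≈0.409.
Take all of J29 (7 CPU-hours, value 48) ; 2 CPU-hours left.
2 CPU-hours left: a 2/10 share of J16 gives 49×2/10 = 9.8.
Total value = 57.8.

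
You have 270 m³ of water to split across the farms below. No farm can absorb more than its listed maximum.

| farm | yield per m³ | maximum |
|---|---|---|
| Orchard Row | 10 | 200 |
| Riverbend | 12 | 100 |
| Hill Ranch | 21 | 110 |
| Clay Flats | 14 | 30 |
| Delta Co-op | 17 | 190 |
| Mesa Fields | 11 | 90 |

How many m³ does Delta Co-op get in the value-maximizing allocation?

Rank by yield per m³: Hill Ranch 21 > Delta Co-op 17 > Clay Flats 14 > Riverbend 12 > Mesa Fields 11 > Orchard Row 10.
Hill Ranch takes 110 to reach its cap of 110 → 160 left.
Delta Co-op: +160 (room for 190) → 160. Pool exhausted.

160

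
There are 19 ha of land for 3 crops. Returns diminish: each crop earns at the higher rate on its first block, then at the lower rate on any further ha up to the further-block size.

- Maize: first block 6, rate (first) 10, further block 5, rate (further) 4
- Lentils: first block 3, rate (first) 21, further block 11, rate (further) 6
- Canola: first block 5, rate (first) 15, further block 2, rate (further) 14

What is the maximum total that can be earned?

244

Rank every tier by rate: Lentils/T1 21 > Canola/T1 15 > Canola/T2 14 > Maize/T1 10 > Lentils/T2 6 > Maize/T2 4.
Lentils T1 at 21: fill all 3 ; 16 left.
Fill Canola T1 block (5 at 15) ; 11 left.
Canola/T2 (14): +2 ; 9 left.
Fill Maize T1 block (6 at 10) ; 3 left.
3 remain; put them into Lentils T2 at 6.
Total = 21×3 + 15×5 + 14×2 + 10×6 + 6×3 = 244.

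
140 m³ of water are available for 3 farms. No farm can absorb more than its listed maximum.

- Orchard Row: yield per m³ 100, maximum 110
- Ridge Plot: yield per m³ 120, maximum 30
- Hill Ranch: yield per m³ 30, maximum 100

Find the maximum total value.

Highest yield per m³ first: Ridge Plot 120 > Orchard Row 100 > Hill Ranch 30.
Give Ridge Plot 30 to hit its cap of 30 ; 110 left.
Orchard Row takes 110 to reach its cap of 110 ; 0 left.
Total = 100×110 + 120×30 = 14600.

14600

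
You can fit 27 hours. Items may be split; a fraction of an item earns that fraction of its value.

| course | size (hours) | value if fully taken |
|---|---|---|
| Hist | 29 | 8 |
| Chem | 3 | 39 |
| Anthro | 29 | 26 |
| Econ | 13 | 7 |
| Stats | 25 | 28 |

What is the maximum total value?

65.88

Sort by value density: Chem 39/3≈13, Stats 28/25≈1.12, Anthro 26/29≈0.897, Econ 7/13≈0.538, Hist 8/29≈0.276.
Chem: take in full, 3 hours for value 39 — 24 left.
Fill the last 24 hours with part of Stats: 24/25 of it earns 26.88.
Total value = 65.88.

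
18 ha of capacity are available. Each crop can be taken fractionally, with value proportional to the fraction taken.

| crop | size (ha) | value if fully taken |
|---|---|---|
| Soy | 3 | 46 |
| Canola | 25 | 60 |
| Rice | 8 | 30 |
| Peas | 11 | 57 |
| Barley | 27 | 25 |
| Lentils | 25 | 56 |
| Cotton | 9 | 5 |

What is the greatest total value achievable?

118

Best value per unit of size first: Soy 46/3≈15.3, Peas 57/11≈5.18, Rice 30/8≈3.75, Canola 60/25≈2.4, Lentils 56/25≈2.24, Barley 25/27≈0.926, Cotton 5/9≈0.556.
Soy: take in full, 3 ha for value 46 ; 15 left.
All 11 ha of Peas fit (value 57) ; 4 remain.
Only 4 ha remain; take 4/8 of Rice for value 30×4/8 = 15.
Total value = 118.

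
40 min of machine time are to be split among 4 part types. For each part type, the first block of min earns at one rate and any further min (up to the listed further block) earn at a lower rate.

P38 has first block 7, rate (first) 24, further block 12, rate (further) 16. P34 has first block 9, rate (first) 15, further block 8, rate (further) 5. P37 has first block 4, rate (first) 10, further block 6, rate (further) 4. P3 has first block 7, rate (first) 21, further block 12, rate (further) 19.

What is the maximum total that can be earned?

765

Rank every tier by rate: P38/T1 24 > P3/T1 21 > P3/T2 19 > P38/T2 16 > P34/T1 15 > P37/T1 10 > P34/T2 5 > P37/T2 4.
Fill P38 T1 block (7 at 24) — 33 left.
Fill P3 T1 block (7 at 21) — 26 left.
P3 T2 at 19: fill all 12 — 14 left.
Fill P38 T2 block (12 at 16) — 2 left.
P34 T1 at 15: only 2 left, fill 2.
Total = 24×7 + 21×7 + 19×12 + 16×12 + 15×2 = 765.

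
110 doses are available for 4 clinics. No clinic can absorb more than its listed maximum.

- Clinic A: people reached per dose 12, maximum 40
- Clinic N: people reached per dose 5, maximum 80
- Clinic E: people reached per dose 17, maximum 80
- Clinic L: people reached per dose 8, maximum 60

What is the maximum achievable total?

1720

Highest people reached per dose first: Clinic E 17 > Clinic A 12 > Clinic L 8 > Clinic N 5.
Clinic E: +80 to 80 (cap) — 30 left.
Clinic A: +30 (room for 40) → 30. Pool exhausted.
Total = 12×30 + 17×80 = 1720.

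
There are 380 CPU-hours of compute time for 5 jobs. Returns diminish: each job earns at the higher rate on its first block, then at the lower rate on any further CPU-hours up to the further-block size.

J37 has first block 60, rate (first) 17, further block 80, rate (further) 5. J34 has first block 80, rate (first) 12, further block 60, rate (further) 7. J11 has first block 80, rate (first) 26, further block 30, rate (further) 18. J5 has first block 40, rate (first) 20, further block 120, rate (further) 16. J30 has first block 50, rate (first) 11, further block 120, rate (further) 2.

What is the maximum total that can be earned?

6960

Treat each block as its own option and order by rate: J11/first 26 > J5/first 20 > J11/second 18 > J37/first 17 > J5/second 16 > J34/first 12 > J30/first 11 > J34/second 7 > J37/second 5 > J30/second 2.
Fill J11 first block (80 at 26) → 300 left.
Fill J5 first block (40 at 20) → 260 left.
J11/second (18): +30 → 230 left.
J37 first at 17: fill all 60 → 170 left.
J5 second at 16: fill all 120 → 50 left.
J34 first at 12: only 50 left, fill 50.
Total = 26×80 + 20×40 + 18×30 + 17×60 + 16×120 + 12×50 = 6960.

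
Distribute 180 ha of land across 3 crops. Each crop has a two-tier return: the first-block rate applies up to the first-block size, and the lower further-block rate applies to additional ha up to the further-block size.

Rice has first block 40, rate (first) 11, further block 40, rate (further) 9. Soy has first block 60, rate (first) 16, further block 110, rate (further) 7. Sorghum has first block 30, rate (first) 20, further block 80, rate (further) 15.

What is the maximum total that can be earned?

Order all 6 blocks by rate: Sorghum/first 20 > Soy/first 16 > Sorghum/second 15 > Rice/first 11 > Rice/second 9 > Soy/second 7.
Sorghum/first (20): +30 → 150 left.
Soy first at 16: fill all 60 → 90 left.
Fill Sorghum second block (80 at 15) → 10 left.
10 remain; put them into Rice first at 11.
Total = 20×30 + 16×60 + 15×80 + 11×10 = 2870.

2870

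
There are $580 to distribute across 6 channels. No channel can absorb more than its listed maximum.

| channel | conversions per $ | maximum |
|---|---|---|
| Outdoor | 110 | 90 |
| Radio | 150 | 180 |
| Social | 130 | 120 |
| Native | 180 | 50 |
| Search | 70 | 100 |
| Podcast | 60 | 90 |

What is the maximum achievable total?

Rank by conversions per $: Native 180 > Radio 150 > Social 130 > Outdoor 110 > Search 70 > Podcast 60.
Give Native 50 to hit its cap of 50 → 530 left.
Give Radio 180 to hit its cap of 180 → 350 left.
Give Social 120 to hit its cap of 120 → 230 left.
Give Outdoor 90 to hit its cap of 90 → 140 left.
Give Search 100 to hit its cap of 100 → 40 left.
Only 40 left; Podcast takes them to reach 40.
Total = 110×90 + 150×180 + 130×120 + 180×50 + 70×100 + 60×40 = 70900.

70900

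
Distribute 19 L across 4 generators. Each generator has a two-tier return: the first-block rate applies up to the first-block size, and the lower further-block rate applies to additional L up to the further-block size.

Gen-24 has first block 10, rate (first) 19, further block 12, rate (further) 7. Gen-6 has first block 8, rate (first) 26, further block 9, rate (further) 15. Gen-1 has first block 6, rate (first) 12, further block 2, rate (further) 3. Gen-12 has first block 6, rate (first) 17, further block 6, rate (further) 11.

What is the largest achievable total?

415

Rank every tier by rate: Gen-6/tier1 26 > Gen-24/tier1 19 > Gen-12/tier1 17 > Gen-6/tier2 15 > Gen-1/tier1 12 > Gen-12/tier2 11 > Gen-24/tier2 7 > Gen-1/tier2 3.
Gen-6 tier1 at 26: fill all 8 → 11 left.
Gen-24/tier1 (19): +10 → 1 left.
Gen-12/tier1: +1 of 6 at 17; pool empty.
Total = 26×8 + 19×10 + 17×1 = 415.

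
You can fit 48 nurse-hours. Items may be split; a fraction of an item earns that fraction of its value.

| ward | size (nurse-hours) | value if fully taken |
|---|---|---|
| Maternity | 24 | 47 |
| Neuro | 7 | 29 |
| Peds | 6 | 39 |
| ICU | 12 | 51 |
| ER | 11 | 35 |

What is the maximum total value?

177.5

Rank by value-to-size ratio: Peds 39/6≈6.5, ICU 51/12≈4.25, Neuro 29/7≈4.14, ER 35/11≈3.18, Maternity 47/24≈1.96.
All 6 nurse-hours of Peds fit (value 39) — 42 remain.
ICU: take in full, 12 nurse-hours for value 51 — 30 left.
Neuro: take in full, 7 nurse-hours for value 29 — 23 left.
Take all of ER (11 nurse-hours, value 35) — 12 nurse-hours left.
Fill the last 12 nurse-hours with part of Maternity: 12/24 of it earns 23.5.
Total value = 177.5.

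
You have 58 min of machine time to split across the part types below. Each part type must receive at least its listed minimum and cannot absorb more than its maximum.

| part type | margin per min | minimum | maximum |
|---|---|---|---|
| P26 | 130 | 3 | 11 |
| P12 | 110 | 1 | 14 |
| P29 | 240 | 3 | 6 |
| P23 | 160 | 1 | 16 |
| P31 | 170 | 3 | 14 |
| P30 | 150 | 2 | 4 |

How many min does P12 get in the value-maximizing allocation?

Meeting every minimum uses 3+1+3+1+3+2 = 13 min, leaving 45.
Order the part types by margin per min: P29 240 > P31 170 > P23 160 > P30 150 > P26 130 > P12 110.
P29: +3 to 6 (cap) ; 42 left.
P31: +11 to 14 (cap) ; 31 left.
P23: +15 to 16 (cap) ; 16 left.
Give P30 2 more to hit its cap of 4 ; 14 left.
Give P26 8 more to hit its cap of 11 ; 6 left.
P12: +6 (room for 13) → 7. Pool exhausted.

7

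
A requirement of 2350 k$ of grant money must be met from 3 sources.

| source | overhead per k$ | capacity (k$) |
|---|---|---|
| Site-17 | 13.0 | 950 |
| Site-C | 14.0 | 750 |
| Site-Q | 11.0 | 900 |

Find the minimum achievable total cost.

Use sources in increasing cost order.
Site-Q (11.0): use full 900 → 1450 k$ to go.
Site-17 (13.0): use full 950 → 500 k$ to go.
Site-C at 14.0: take 500 of its 750 → requirement met.
Cost = 900×11.0 + 950×13.0 + 500×14.0 = 29250.

29250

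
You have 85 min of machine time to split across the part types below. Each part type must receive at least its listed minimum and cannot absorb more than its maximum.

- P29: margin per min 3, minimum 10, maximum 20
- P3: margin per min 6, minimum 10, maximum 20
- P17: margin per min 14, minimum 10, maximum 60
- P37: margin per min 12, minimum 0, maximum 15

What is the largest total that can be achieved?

990

Meeting every minimum uses 10+10+10+0 = 30 min, leaving 55.
Rank by margin per min: P17 14 > P37 12 > P3 6 > P29 3.
P17: +50 to 60 (cap) ; 5 left.
P37: +5 (room for 15) → 5. Pool exhausted.
Total = 3×10 + 6×10 + 14×60 + 12×5 = 990.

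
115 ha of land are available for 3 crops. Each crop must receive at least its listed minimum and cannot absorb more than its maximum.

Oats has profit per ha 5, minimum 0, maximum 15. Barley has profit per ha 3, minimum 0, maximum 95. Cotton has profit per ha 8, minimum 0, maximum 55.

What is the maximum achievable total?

Meeting every minimum uses 0+0+0 = 0 ha, leaving 115.
Order the crops by profit per ha: Cotton 8 > Oats 5 > Barley 3.
Cotton: +55 to 55 (cap) — 60 left.
Oats takes 15 more to reach its cap of 15 — 45 left.
Barley has room for 95 more but only 45 remain, so it gets 45.
Total = 5×15 + 3×45 + 8×55 = 650.

650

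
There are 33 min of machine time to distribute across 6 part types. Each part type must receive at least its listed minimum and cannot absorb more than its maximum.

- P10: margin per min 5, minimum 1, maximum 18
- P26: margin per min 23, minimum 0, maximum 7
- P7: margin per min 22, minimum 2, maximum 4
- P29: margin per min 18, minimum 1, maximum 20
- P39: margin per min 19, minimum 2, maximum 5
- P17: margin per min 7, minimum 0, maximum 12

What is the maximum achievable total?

637

Meeting every minimum uses 1+0+2+1+2+0 = 6 min, leaving 27.
Order the part types by margin per min: P26 23 > P7 22 > P39 19 > P29 18 > P17 7 > P10 5.
P26: +7 to 7 (cap) ; 20 left.
Give P7 2 more to hit its cap of 4 ; 18 left.
P39 takes 3 more to reach its cap of 5 ; 15 left.
P29 has room for 19 more but only 15 remain, so it gets 16.
Total = 5×1 + 23×7 + 22×4 + 18×16 + 19×5 = 637.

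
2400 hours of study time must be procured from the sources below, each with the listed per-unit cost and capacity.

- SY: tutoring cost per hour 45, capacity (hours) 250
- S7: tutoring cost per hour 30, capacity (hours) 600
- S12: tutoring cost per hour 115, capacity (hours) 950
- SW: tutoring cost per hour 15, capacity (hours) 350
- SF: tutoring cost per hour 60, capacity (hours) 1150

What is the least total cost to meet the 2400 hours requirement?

109250

Use sources in increasing cost order.
SW (15): use full 350 ; 2050 hours to go.
S7 (30): use full 600 ; 1450 hours to go.
SY (45): use full 250 ; 1200 hours to go.
SF at 60: take all 1150 hours ; 50 still needed.
S12 at 115: take 50 of its 950 ; requirement met.
Cost = 350×15 + 600×30 + 250×45 + 1150×60 + 50×115 = 109250.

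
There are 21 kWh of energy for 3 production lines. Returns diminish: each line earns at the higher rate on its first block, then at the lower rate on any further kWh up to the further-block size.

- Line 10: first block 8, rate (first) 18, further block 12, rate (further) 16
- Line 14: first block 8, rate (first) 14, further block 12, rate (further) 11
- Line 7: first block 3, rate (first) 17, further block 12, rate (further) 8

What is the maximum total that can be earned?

Treat each block as its own option and order by rate: Line 10/T1 18 > Line 7/T1 17 > Line 10/T2 16 > Line 14/T1 14 > Line 14/T2 11 > Line 7/T2 8.
Line 10/T1 (18): +8 — 13 left.
Fill Line 7 T1 block (3 at 17) — 10 left.
Line 10/T2: +10 of 12 at 16; pool empty.
Total = 18×8 + 17×3 + 16×10 = 355.

355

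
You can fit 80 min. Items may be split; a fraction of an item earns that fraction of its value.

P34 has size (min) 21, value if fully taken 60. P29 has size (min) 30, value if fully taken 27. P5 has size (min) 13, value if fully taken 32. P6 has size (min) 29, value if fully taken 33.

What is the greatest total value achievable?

140.3

Rank by value-to-size ratio: P34 60/21≈2.86, P5 32/13≈2.46, P6 33/29≈1.14, P29 27/30≈0.9.
All 21 min of P34 fit (value 60) — 59 remain.
Take all of P5 (13 min, value 32) — 46 min left.
P6: take in full, 29 min for value 33 — 17 left.
Only 17 min remain; take 17/30 of P29 for value 27×17/30 = 15.3.
Total value = 140.3.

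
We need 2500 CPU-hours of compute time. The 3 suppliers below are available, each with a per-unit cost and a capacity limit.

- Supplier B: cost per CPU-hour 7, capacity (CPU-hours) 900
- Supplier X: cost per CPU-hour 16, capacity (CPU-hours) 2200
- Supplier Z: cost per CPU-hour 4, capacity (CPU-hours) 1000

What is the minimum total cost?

Cheapest first:
Supplier Z at 4: take all 1000 CPU-hours ; 1500 still needed.
Supplier B at 7: take all 900 CPU-hours ; 600 still needed.
Take 600 from Supplier X at 16 to finish.
Cost = 1000×4 + 900×7 + 600×16 = 19900.

19900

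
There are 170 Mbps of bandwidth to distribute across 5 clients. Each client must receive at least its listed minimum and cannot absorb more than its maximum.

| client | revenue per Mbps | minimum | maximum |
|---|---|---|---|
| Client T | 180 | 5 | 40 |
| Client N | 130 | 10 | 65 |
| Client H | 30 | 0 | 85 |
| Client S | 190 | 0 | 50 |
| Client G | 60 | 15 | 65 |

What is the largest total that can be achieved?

Meeting every minimum uses 5+10+0+0+15 = 30 Mbps, leaving 140.
Rank by revenue per Mbps: Client S 190 > Client T 180 > Client N 130 > Client G 60 > Client H 30.
Give Client S 50 more to hit its cap of 50 → 90 left.
Give Client T 35 more to hit its cap of 40 → 55 left.
Give Client N 55 more to hit its cap of 65 → 0 left.
Total = 180×40 + 130×65 + 190×50 + 60×15 = 26050.

26050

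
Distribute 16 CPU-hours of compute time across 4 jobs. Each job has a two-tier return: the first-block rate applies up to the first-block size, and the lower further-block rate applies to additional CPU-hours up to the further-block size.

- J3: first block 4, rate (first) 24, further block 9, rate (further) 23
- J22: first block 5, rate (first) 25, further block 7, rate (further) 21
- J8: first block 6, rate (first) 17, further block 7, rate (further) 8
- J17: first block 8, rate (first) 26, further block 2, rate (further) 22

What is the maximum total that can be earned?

Rank every tier by rate: J17/tier1 26 > J22/tier1 25 > J3/tier1 24 > J3/tier2 23 > J17/tier2 22 > J22/tier2 21 > J8/tier1 17 > J8/tier2 8.
Fill J17 tier1 block (8 at 26) ; 8 left.
J22 tier1 at 25: fill all 5 ; 3 left.
3 remain; put them into J3 tier1 at 24.
Total = 26×8 + 25×5 + 24×3 = 405.

405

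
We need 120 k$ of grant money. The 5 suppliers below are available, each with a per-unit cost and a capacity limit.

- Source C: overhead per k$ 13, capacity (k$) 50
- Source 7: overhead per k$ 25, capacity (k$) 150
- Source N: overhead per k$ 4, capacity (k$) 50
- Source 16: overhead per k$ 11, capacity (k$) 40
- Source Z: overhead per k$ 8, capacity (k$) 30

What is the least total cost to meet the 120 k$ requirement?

Fill from the cheapest supplier first.
Source N (4): use full 50 — 70 k$ to go.
Source Z (8): use full 30 — 40 k$ to go.
Take 40 from Source 16 at 11 — need 0 more.
Source C, Source 7: unused.
Cost = 50×4 + 30×8 + 40×11 = 880.

880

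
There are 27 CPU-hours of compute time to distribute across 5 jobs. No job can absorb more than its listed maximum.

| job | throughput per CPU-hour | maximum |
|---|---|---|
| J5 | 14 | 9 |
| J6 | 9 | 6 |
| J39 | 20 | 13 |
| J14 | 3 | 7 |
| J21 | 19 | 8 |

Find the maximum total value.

496

Rank by throughput per CPU-hour: J39 20 > J21 19 > J5 14 > J6 9 > J14 3.
J39: +13 to 13 (cap) → 14 left.
Give J21 8 to hit its cap of 8 → 6 left.
Only 6 left; J5 takes them to reach 6.
Total = 14×6 + 20×13 + 19×8 = 496.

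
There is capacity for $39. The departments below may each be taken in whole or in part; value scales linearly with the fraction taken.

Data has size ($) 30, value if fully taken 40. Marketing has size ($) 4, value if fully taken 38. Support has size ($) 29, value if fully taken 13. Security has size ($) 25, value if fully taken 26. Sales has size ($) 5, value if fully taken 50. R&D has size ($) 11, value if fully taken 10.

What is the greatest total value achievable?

Rank by value-to-size ratio: Sales 50/5≈10, Marketing 38/4≈9.5, Data 40/30≈1.33, Security 26/25≈1.04, R&D 10/11≈0.909, Support 13/29≈0.448.
All 5 $ of Sales fit (value 50) → 34 remain.
All 4 $ of Marketing fit (value 38) → 30 remain.
Take all of Data (30 $, value 40) → 0 $ left.
Total value = 128.

128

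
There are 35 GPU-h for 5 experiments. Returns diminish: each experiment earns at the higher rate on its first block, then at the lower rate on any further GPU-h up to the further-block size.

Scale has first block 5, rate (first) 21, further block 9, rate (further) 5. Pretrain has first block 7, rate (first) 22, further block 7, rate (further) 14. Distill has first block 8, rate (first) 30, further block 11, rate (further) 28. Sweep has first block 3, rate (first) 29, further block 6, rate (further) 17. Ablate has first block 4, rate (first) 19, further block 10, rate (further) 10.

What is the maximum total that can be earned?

913

Rank every tier by rate: Distill/T1 30 > Sweep/T1 29 > Distill/T2 28 > Pretrain/T1 22 > Scale/T1 21 > Ablate/T1 19 > Sweep/T2 17 > Pretrain/T2 14 > Ablate/T2 10 > Scale/T2 5.
Distill/T1 (30): +8 → 27 left.
Sweep/T1 (29): +3 → 24 left.
Distill T2 at 28: fill all 11 → 13 left.
Pretrain T1 at 22: fill all 7 → 6 left.
Fill Scale T1 block (5 at 21) → 1 left.
1 remain; put them into Ablate T1 at 19.
Total = 30×8 + 29×3 + 28×11 + 22×7 + 21×5 + 19×1 = 913.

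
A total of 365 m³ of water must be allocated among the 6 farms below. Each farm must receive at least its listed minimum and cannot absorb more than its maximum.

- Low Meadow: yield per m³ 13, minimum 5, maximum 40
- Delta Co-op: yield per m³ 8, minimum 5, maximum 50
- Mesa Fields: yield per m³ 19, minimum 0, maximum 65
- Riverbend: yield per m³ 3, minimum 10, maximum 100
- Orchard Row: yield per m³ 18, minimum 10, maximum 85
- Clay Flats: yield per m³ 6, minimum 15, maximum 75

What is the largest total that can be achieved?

4285

Meeting every minimum uses 5+5+0+10+10+15 = 45 m³, leaving 320.
Order the farms by yield per m³: Mesa Fields 19 > Orchard Row 18 > Low Meadow 13 > Delta Co-op 8 > Clay Flats 6 > Riverbend 3.
Mesa Fields: +65 to 65 (cap) → 255 left.
Orchard Row: +75 to 85 (cap) → 180 left.
Give Low Meadow 35 more to hit its cap of 40 → 145 left.
Delta Co-op takes 45 more to reach its cap of 50 → 100 left.
Give Clay Flats 60 more to hit its cap of 75 → 40 left.
Riverbend: +40 (room for 90) → 50. Pool exhausted.
Total = 13×40 + 8×50 + 19×65 + 3×50 + 18×85 + 6×75 = 4285.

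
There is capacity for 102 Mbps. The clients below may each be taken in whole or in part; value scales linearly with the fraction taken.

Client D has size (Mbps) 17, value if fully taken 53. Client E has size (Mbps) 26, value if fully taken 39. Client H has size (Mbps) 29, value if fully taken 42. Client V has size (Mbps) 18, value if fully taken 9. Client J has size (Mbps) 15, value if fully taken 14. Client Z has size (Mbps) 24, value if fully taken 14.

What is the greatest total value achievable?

156.75

Sort by value density: Client D 53/17≈3.12, Client E 39/26≈1.5, Client H 42/29≈1.45, Client J 14/15≈0.933, Client Z 14/24≈0.583, Client V 9/18≈0.5.
Take all of Client D (17 Mbps, value 53) → 85 Mbps left.
All 26 Mbps of Client E fit (value 39) → 59 remain.
Take all of Client H (29 Mbps, value 42) → 30 Mbps left.
All 15 Mbps of Client J fit (value 14) → 15 remain.
15 Mbps left: a 15/24 share of Client Z gives 14×15/24 = 8.75.
Total value = 156.75.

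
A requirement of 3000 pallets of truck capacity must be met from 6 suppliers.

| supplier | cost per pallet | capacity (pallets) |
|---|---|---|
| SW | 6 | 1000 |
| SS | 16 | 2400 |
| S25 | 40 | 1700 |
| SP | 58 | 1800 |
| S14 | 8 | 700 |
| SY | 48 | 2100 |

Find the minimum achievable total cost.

32400

Fill from the cheapest supplier first.
SW at 6: take all 1000 pallets ; 2000 still needed.
Take 700 from S14 at 8 ; need 1300 more.
SS at 16: take 1300 of its 2400 ; requirement met.
S25, SY, SP: unused.
Cost = 1000×6 + 700×8 + 1300×16 = 32400.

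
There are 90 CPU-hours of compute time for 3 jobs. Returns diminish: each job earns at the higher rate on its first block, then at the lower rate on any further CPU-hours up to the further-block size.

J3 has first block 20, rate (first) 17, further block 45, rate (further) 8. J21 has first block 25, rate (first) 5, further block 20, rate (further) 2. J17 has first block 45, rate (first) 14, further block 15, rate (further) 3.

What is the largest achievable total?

1170

Rank every tier by rate: J3/first 17 > J17/first 14 > J3/second 8 > J21/first 5 > J17/second 3 > J21/second 2.
J3/first (17): +20 ; 70 left.
J17 first at 14: fill all 45 ; 25 left.
J3/second: +25 of 45 at 8; pool empty.
Total = 17×20 + 14×45 + 8×25 = 1170.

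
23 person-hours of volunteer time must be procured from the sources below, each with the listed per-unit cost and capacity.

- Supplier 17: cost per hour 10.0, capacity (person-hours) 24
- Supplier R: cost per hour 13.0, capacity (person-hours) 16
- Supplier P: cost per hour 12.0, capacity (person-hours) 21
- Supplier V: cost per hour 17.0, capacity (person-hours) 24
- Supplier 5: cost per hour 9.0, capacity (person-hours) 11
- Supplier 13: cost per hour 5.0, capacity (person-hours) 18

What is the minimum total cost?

Fill from the cheapest source first.
Supplier 13 (5.0): use full 18 — 5 person-hours to go.
Take 5 from Supplier 5 at 9.0 to finish.
Supplier 17, Supplier P, Supplier R, Supplier V: unused.
Cost = 18×5.0 + 5×9.0 = 135.

135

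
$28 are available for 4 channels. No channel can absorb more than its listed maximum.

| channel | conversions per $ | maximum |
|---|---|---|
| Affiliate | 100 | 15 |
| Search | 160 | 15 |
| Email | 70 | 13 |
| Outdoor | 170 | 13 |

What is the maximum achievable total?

4610

Highest conversions per $ first: Outdoor 170 > Search 160 > Affiliate 100 > Email 70.
Outdoor takes 13 to reach its cap of 13 → 15 left.
Search takes 15 to reach its cap of 15 → 0 left.
Total = 160×15 + 170×13 = 4610.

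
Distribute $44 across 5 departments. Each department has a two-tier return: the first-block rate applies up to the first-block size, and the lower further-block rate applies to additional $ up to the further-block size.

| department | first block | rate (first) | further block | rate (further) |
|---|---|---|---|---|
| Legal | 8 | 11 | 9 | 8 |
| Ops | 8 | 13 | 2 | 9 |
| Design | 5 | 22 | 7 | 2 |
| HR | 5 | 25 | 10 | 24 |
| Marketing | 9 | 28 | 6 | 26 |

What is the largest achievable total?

Rank every tier by rate: Marketing/tier1 28 > Marketing/tier2 26 > HR/tier1 25 > HR/tier2 24 > Design/tier1 22 > Ops/tier1 13 > Legal/tier1 11 > Ops/tier2 9 > Legal/tier2 8 > Design/tier2 2.
Marketing tier1 at 28: fill all 9 — 35 left.
Marketing/tier2 (26): +6 — 29 left.
Fill HR tier1 block (5 at 25) — 24 left.
HR tier2 at 24: fill all 10 — 14 left.
Fill Design tier1 block (5 at 22) — 9 left.
Ops tier1 at 13: fill all 8 — 1 left.
Legal tier1 at 11: only 1 left, fill 1.
Total = 28×9 + 26×6 + 25×5 + 24×10 + 22×5 + 13×8 + 11×1 = 998.

998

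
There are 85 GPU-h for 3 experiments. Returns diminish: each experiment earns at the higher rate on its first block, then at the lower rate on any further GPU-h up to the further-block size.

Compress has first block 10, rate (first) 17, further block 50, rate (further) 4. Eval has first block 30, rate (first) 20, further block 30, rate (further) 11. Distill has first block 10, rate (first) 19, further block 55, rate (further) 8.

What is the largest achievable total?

1330

Order all 6 blocks by rate: Eval/first 20 > Distill/first 19 > Compress/first 17 > Eval/second 11 > Distill/second 8 > Compress/second 4.
Eval/first (20): +30 → 55 left.
Distill/first (19): +10 → 45 left.
Compress/first (17): +10 → 35 left.
Eval second at 11: fill all 30 → 5 left.
Distill/second: +5 of 55 at 8; pool empty.
Total = 20×30 + 19×10 + 17×10 + 11×30 + 8×5 = 1330.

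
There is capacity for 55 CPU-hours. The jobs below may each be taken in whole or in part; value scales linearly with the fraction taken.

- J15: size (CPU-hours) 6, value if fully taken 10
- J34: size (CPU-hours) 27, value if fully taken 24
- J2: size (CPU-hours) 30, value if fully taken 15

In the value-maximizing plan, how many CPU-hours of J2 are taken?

Sort by value density: J15 10/6≈1.67, J34 24/27≈0.889, J2 15/30≈0.5.
All 6 CPU-hours of J15 fit (value 10) ; 49 remain.
Take all of J34 (27 CPU-hours, value 24) ; 22 CPU-hours left.
22 CPU-hours left: a 22/30 share of J2 gives 15×22/30 = 11.

22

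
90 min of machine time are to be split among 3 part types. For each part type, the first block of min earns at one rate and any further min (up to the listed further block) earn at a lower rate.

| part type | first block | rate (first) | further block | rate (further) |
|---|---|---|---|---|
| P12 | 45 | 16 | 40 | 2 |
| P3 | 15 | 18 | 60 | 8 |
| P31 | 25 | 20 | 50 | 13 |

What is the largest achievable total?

Rank every tier by rate: P31/first 20 > P3/first 18 > P12/first 16 > P31/second 13 > P3/second 8 > P12/second 2.
P31 first at 20: fill all 25 ; 65 left.
P3 first at 18: fill all 15 ; 50 left.
P12 first at 16: fill all 45 ; 5 left.
5 remain; put them into P31 second at 13.
Total = 20×25 + 18×15 + 16×45 + 13×5 = 1555.

1555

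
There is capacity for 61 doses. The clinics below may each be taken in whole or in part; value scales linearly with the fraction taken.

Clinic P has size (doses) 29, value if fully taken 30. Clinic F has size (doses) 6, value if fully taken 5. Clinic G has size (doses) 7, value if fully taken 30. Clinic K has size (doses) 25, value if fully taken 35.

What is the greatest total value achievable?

Best value per unit of size first: Clinic G 30/7≈4.29, Clinic K 35/25≈1.4, Clinic P 30/29≈1.03, Clinic F 5/6≈0.833.
Clinic G: take in full, 7 doses for value 30 — 54 left.
Take all of Clinic K (25 doses, value 35) — 29 doses left.
All 29 doses of Clinic P fit (value 30) — 0 remain.
Total value = 95.

95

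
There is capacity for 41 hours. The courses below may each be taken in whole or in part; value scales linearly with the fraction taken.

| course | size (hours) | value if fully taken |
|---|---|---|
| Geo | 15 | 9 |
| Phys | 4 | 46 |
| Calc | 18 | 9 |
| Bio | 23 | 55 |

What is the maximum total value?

109.4

Best value per unit of size first: Phys 46/4≈11.5, Bio 55/23≈2.39, Geo 9/15≈0.6, Calc 9/18≈0.5.
Take all of Phys (4 hours, value 46) ; 37 hours left.
Bio: take in full, 23 hours for value 55 ; 14 left.
Only 14 hours remain; take 14/15 of Geo for value 9×14/15 = 8.4.
Total value = 109.4.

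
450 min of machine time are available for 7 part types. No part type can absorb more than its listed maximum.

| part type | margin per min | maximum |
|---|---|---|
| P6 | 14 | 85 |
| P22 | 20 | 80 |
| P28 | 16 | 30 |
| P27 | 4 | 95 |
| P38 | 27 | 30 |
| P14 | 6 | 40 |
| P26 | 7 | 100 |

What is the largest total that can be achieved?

Rank by margin per min: P38 27 > P22 20 > P28 16 > P6 14 > P26 7 > P14 6 > P27 4.
P38: +30 to 30 (cap) ; 420 left.
P22 takes 80 to reach its cap of 80 ; 340 left.
Give P28 30 to hit its cap of 30 ; 310 left.
P6: +85 to 85 (cap) ; 225 left.
P26: +100 to 100 (cap) ; 125 left.
P14 takes 40 to reach its cap of 40 ; 85 left.
P27: +85 (room for 95) → 85. Pool exhausted.
Total = 14×85 + 20×80 + 16×30 + 4×85 + 27×30 + 6×40 + 7×100 = 5360.

5360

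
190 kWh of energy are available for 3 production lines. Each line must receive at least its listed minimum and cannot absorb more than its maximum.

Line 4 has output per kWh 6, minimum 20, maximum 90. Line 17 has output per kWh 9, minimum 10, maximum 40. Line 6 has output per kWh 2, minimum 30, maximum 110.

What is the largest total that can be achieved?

1020

Meeting every minimum uses 20+10+30 = 60 kWh, leaving 130.
Highest output per kWh first: Line 17 9 > Line 4 6 > Line 6 2.
Give Line 17 30 more to hit its cap of 40 → 100 left.
Line 4 takes 70 more to reach its cap of 90 → 30 left.
Line 6: +30 (room for 80) → 60. Pool exhausted.
Total = 6×90 + 9×40 + 2×60 = 1020.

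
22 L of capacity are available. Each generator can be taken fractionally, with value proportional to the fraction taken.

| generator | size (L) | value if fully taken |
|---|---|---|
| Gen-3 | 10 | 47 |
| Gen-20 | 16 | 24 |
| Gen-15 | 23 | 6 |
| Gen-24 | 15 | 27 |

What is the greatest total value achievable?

Best value per unit of size first: Gen-3 47/10≈4.7, Gen-24 27/15≈1.8, Gen-20 24/16≈1.5, Gen-15 6/23≈0.261.
Gen-3: take in full, 10 L for value 47 ; 12 left.
Only 12 L remain; take 12/15 of Gen-24 for value 27×12/15 = 21.6.
Total value = 68.6.

68.6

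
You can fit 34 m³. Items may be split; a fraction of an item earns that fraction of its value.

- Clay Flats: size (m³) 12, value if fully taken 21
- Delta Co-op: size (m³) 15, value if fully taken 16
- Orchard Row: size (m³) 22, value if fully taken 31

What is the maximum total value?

52

Sort by value density: Clay Flats 21/12≈1.75, Orchard Row 31/22≈1.41, Delta Co-op 16/15≈1.07.
All 12 m³ of Clay Flats fit (value 21) → 22 remain.
All 22 m³ of Orchard Row fit (value 31) → 0 remain.
Total value = 52.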